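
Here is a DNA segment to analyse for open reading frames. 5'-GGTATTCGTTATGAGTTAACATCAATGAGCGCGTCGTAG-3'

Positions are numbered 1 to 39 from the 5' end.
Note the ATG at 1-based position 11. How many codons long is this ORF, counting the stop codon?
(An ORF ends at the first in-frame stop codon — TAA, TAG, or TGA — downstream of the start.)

3

Codons from position 11: ATG (11–13), AGT (14–16), TAA (17–19).
TAA is the first in-frame stop; that's 3 codons including the stop.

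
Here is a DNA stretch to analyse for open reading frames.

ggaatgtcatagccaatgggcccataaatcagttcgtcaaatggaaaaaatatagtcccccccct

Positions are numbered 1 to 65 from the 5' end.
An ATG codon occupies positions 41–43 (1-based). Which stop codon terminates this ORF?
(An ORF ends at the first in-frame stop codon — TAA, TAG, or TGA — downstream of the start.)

Codons from position 41: ATG (41–43), GAA (44–46), AAA (47–49), ATA (50–52), TAG (53–55).
The first in-frame stop codon is TAG.

TAG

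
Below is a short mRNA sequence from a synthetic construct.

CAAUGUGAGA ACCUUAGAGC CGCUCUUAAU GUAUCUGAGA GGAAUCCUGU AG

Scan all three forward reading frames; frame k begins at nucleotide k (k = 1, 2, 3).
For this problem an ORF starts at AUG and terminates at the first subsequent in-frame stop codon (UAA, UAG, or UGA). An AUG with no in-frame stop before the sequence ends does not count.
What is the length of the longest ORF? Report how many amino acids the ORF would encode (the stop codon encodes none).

Frame 1: CAA UGU GAG AAC CUU AGA GCC GCU CUU AAU GUA UCU GAG AGG AAU CCU GUA — no AUG→stop ORF.
Frame 2: AAU GUG AGA ACC UUA GAG CCG CUC UUA AUG UAU CUG AGA GGA AUC CUG UAG — AUG at 29, stop UAG at 50 → 24 nt.
Frame 3: AUG UGA GAA CCU UAG AGC CGC UCU UAA UGU AUC UGA GAG GAA UCC UGU — AUG at 3, stop UGA at 6 → 6 nt.
Longest: frame 2, positions 29–52, 24 nt = 8 codons = 7 aa. → 7 amino acids.

7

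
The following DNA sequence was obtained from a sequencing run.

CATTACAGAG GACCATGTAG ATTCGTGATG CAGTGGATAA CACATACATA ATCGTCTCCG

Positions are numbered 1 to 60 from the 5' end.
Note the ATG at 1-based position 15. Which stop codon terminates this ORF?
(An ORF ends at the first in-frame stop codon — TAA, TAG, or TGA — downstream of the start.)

Codons from position 15: ATG (15–17), TAG (18–20).
The first in-frame stop codon is TAG.

TAG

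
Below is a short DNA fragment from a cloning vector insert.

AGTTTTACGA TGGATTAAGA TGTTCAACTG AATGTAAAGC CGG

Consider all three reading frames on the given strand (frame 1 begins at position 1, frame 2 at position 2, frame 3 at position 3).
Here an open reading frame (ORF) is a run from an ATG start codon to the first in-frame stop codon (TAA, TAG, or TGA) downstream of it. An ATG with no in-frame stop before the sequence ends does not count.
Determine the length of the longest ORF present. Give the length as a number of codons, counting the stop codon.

4

Frame 1: AGT TTT ACG ATG GAT TAA GAT GTT CAA CTG AAT GTA AAG CCG — ATG at 10, stop TAA at 16 → 9 nt.
Frame 2: GTT TTA CGA TGG ATT AAG ATG TTC AAC TGA ATG TAA AGC CGG — ATG at 20, stop TGA at 29 → 12 nt; ATG at 32, stop TAA at 35 → 6 nt.
Frame 3: TTT TAC GAT GGA TTA AGA TGT TCA ACT GAA TGT AAA GCC — no ATG→stop ORF.
Longest: frame 2, positions 20–31, 12 nt = 4 codons = 3 aa. → 4 codons.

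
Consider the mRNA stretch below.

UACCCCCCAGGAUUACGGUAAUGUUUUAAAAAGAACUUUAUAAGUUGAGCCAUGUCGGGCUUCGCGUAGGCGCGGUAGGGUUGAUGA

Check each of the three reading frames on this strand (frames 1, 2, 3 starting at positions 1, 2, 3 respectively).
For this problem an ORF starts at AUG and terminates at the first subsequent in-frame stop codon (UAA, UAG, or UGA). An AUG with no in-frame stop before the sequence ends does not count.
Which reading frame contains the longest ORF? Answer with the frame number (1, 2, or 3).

Frame 1: UAC CCC CCA GGA UUA CGG UAA UGU UUU AAA AAG AAC UUU AUA AGU UGA GCC AUG UCG GGC UUC GCG UAG GCG CGG UAG GGU UGA UGA — AUG at 52, stop UAG at 67 → 18 nt.
Frame 2: ACC CCC CAG GAU UAC GGU AAU GUU UUA AAA AGA ACU UUA UAA GUU GAG CCA UGU CGG GCU UCG CGU AGG CGC GGU AGG GUU GAU — no AUG→stop ORF.
Frame 3: CCC CCC AGG AUU ACG GUA AUG UUU UAA AAA GAA CUU UAU AAG UUG AGC CAU GUC GGG CUU CGC GUA GGC GCG GUA GGG UUG AUG — AUG at 21, stop UAA at 27 → 9 nt.
Longest ORF is 18 nt in frame 1 (positions 52–69).

1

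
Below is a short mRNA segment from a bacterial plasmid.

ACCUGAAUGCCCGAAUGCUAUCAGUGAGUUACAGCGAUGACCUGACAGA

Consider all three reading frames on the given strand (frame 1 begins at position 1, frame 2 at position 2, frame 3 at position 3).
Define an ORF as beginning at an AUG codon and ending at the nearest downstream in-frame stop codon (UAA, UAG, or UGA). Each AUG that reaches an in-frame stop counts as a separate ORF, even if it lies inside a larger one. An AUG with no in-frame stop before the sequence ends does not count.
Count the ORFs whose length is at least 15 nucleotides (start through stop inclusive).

1

Frame 1: ACC UGA AUG CCC GAA UGC UAU CAG UGA GUU ACA GCG AUG ACC UGA CAG — AUG at 7, stop UGA at 25 → 21 nt; AUG at 37, stop UGA at 43 → 9 nt.
Frame 2: CCU GAA UGC CCG AAU GCU AUC AGU GAG UUA CAG CGA UGA CCU GAC AGA — no AUG→stop ORF.
Frame 3: CUG AAU GCC CGA AUG CUA UCA GUG AGU UAC AGC GAU GAC CUG ACA — no AUG→stop ORF.
ORFs ≥ 15 nucleotides: frame 1 7–27 (21 nucleotides). Count = 1.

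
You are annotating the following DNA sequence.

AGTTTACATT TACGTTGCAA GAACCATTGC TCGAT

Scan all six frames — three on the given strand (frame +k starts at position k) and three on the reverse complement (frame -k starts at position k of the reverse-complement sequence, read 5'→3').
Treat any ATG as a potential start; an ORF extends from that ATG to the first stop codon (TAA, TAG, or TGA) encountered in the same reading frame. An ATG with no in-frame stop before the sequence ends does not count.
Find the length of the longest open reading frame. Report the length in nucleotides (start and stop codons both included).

Reverse complement (5'→3'): ATCGAGCAATGGTTCTTGCAACGTAAATGTAAACT
Frame +1: AGT TTA CAT TTA CGT TGC AAG AAC CAT TGC TCG — no ATG→stop ORF.
Frame +2: GTT TAC ATT TAC GTT GCA AGA ACC ATT GCT CGA — no ATG→stop ORF.
Frame +3: TTT ACA TTT ACG TTG CAA GAA CCA TTG CTC GAT — no ATG→stop ORF.
Frame -1: ATC GAG CAA TGG TTC TTG CAA CGT AAA TGT AAA — no ATG→stop ORF.
Frame -2: TCG AGC AAT GGT TCT TGC AAC GTA AAT GTA AAC — no ATG→stop ORF.
Frame -3: CGA GCA ATG GTT CTT GCA ACG TAA ATG TAA ACT — ATG at 9, stop TAA at 24 → 18 nt; ATG at 27, stop TAA at 30 → 6 nt.
Longest: frame -3, positions 9–26, 18 nt = 6 codons = 5 aa. → 18 nucleotides.

18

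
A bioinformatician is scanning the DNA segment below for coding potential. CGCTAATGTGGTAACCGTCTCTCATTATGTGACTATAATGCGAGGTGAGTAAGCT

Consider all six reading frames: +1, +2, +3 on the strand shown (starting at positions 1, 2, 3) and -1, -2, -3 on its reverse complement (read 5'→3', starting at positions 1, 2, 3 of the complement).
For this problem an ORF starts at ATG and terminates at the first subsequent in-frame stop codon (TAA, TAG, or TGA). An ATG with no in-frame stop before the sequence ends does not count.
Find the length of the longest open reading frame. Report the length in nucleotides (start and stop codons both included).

15

Reverse complement (5'→3'): AGCTTACTCACCTCGCATTATAGTCACATAATGAGAGACGGTTACCACATTAGCG
Frame +1: CGC TAA TGT GGT AAC CGT CTC TCA TTA TGT GAC TAT AAT GCG AGG TGA GTA AGC — no ATG→stop ORF.
Frame +2: GCT AAT GTG GTA ACC GTC TCT CAT TAT GTG ACT ATA ATG CGA GGT GAG TAA GCT — ATG at 38, stop TAA at 50 → 15 nt.
Frame +3: CTA ATG TGG TAA CCG TCT CTC ATT ATG TGA CTA TAA TGC GAG GTG AGT AAG — ATG at 6, stop TAA at 12 → 9 nt; ATG at 27, stop TGA at 30 → 6 nt.
Frame -1: AGC TTA CTC ACC TCG CAT TAT AGT CAC ATA ATG AGA GAC GGT TAC CAC ATT AGC — no ATG→stop ORF.
Frame -2: GCT TAC TCA CCT CGC ATT ATA GTC ACA TAA TGA GAG ACG GTT ACC ACA TTA GCG — no ATG→stop ORF.
Frame -3: CTT ACT CAC CTC GCA TTA TAG TCA CAT AAT GAG AGA CGG TTA CCA CAT TAG — no ATG→stop ORF.
Longest: frame +2, positions 38–52, 15 nt = 5 codons = 4 aa. → 15 nucleotides.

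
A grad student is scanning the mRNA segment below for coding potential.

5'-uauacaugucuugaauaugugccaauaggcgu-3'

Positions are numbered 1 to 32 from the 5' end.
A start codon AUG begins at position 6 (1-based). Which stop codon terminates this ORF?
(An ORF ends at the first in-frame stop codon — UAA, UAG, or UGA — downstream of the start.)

Codons from position 6: AUG (6–8), UCU (9–11), UGA (12–14).
The first in-frame stop codon is UGA.

UGA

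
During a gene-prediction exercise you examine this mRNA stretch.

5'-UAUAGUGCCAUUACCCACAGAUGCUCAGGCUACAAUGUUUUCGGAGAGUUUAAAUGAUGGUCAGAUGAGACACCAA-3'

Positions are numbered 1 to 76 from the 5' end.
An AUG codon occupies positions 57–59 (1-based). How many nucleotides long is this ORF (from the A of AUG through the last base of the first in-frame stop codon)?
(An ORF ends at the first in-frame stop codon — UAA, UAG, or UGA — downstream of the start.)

Codons from position 57: AUG (57–59), GUC (60–62), AGA (63–65), UGA (66–68).
UGA is the first in-frame stop; ORF spans 57–68, 12 nucleotides.

12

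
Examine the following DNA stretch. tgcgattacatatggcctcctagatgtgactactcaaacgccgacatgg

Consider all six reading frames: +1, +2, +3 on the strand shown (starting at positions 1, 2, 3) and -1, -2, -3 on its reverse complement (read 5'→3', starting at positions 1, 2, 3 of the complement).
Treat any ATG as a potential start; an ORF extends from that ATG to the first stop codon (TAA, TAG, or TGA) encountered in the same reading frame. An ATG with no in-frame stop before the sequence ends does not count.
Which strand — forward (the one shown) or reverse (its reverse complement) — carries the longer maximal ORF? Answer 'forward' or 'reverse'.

Reverse complement (5'→3'): CCATGTCGGCGTTTGAGTAGTCACATCTAGGAGGCCATATGTAATCGCA
Frame +1: TGC GAT TAC ATA TGG CCT CCT AGA TGT GAC TAC TCA AAC GCC GAC ATG — no ATG→stop ORF.
Frame +2: GCG ATT ACA TAT GGC CTC CTA GAT GTG ACT ACT CAA ACG CCG ACA TGG — no ATG→stop ORF.
Frame +3: CGA TTA CAT ATG GCC TCC TAG ATG TGA CTA CTC AAA CGC CGA CAT — ATG at 12, stop TAG at 21 → 12 nt; ATG at 24, stop TGA at 27 → 6 nt.
Frame -1: CCA TGT CGG CGT TTG AGT AGT CAC ATC TAG GAG GCC ATA TGT AAT CGC — no ATG→stop ORF.
Frame -2: CAT GTC GGC GTT TGA GTA GTC ACA TCT AGG AGG CCA TAT GTA ATC GCA — no ATG→stop ORF.
Frame -3: ATG TCG GCG TTT GAG TAG TCA CAT CTA GGA GGC CAT ATG TAA TCG — ATG at 3, stop TAG at 18 → 18 nt; ATG at 39, stop TAA at 42 → 6 nt.
Forward-strand max 12 nt; reverse-strand max 18 nt. The reverse strand has the longer ORF.

reverse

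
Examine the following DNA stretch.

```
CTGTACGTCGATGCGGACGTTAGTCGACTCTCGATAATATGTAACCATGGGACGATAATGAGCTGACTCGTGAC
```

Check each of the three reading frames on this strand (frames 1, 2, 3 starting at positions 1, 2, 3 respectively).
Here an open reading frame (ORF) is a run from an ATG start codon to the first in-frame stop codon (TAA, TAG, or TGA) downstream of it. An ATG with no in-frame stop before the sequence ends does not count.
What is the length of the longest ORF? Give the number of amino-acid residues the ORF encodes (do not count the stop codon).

8

Frame 1: CTG TAC GTC GAT GCG GAC GTT AGT CGA CTC TCG ATA ATA TGT AAC CAT GGG ACG ATA ATG AGC TGA CTC GTG — ATG at 58, stop TGA at 64 → 9 nt.
Frame 2: TGT ACG TCG ATG CGG ACG TTA GTC GAC TCT CGA TAA TAT GTA ACC ATG GGA CGA TAA TGA GCT GAC TCG TGA — ATG at 11, stop TAA at 35 → 27 nt; ATG at 47, stop TAA at 56 → 12 nt.
Frame 3: GTA CGT CGA TGC GGA CGT TAG TCG ACT CTC GAT AAT ATG TAA CCA TGG GAC GAT AAT GAG CTG ACT CGT GAC — ATG at 39, stop TAA at 42 → 6 nt.
Longest: frame 2, positions 11–37, 27 nt = 9 codons = 8 aa. → 8 amino acids.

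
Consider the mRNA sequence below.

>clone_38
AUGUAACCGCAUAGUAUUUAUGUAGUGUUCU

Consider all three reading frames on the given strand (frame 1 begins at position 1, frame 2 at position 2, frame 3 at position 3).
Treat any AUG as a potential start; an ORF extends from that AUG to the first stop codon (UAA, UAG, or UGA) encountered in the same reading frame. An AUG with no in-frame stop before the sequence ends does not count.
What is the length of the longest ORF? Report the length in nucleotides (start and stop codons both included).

6

Frame 1: AUG UAA CCG CAU AGU AUU UAU GUA GUG UUC — AUG at 1, stop UAA at 4 → 6 nt.
Frame 2: UGU AAC CGC AUA GUA UUU AUG UAG UGU UCU — AUG at 20, stop UAG at 23 → 6 nt.
Frame 3: GUA ACC GCA UAG UAU UUA UGU AGU GUU — no AUG→stop ORF.
Longest: frame 1, positions 1–6, 6 nt = 2 codons = 1 aa. → 6 nucleotides.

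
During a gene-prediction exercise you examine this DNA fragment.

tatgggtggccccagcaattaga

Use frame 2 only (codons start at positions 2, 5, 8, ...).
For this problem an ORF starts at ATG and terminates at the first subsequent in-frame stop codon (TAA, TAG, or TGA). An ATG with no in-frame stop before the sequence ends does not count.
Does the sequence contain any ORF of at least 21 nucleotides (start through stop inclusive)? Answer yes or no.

Frame 2: ATG GGT GGC CCC AGC AAT TAG — ATG at 2, stop TAG at 20 → 21 nt.
Frame 2 has an ORF of 21 nucleotides (positions 2–22) ≥ 21, so yes.

yes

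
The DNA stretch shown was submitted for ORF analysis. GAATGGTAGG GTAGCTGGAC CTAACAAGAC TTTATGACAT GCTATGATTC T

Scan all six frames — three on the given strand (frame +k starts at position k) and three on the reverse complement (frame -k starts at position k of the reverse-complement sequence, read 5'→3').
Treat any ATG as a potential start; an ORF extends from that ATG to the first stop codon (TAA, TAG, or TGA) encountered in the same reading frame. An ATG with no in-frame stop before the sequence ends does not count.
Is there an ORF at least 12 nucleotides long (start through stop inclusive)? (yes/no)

yes

Reverse complement (5'→3'): AGAATCATAGCATGTCATAAAGTCTTGTTAGGTCCAGCTACCCTACCATTC
Frame +1: GAA TGG TAG GGT AGC TGG ACC TAA CAA GAC TTT ATG ACA TGC TAT GAT TCT — no ATG→stop ORF.
Frame +2: AAT GGT AGG GTA GCT GGA CCT AAC AAG ACT TTA TGA CAT GCT ATG ATT — no ATG→stop ORF.
Frame +3: ATG GTA GGG TAG CTG GAC CTA ACA AGA CTT TAT GAC ATG CTA TGA TTC — ATG at 3, stop TAG at 12 → 12 nt; ATG at 39, stop TGA at 45 → 9 nt.
Frame -1: AGA ATC ATA GCA TGT CAT AAA GTC TTG TTA GGT CCA GCT ACC CTA CCA TTC — no ATG→stop ORF.
Frame -2: GAA TCA TAG CAT GTC ATA AAG TCT TGT TAG GTC CAG CTA CCC TAC CAT — no ATG→stop ORF.
Frame -3: AAT CAT AGC ATG TCA TAA AGT CTT GTT AGG TCC AGC TAC CCT ACC ATT — ATG at 12, stop TAA at 18 → 9 nt.
Frame +3 has an ORF of 12 nucleotides (positions 3–14) ≥ 12, so yes.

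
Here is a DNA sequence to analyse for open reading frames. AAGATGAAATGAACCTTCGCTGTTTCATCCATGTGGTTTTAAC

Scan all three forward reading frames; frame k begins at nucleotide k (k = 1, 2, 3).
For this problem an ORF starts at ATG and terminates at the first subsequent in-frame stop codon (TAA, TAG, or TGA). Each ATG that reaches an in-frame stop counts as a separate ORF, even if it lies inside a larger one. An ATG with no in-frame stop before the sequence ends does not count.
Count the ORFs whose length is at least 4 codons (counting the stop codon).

1

Frame 1: AAG ATG AAA TGA ACC TTC GCT GTT TCA TCC ATG TGG TTT TAA — ATG at 4, stop TGA at 10 → 9 nt; ATG at 31, stop TAA at 40 → 12 nt.
Frame 2: AGA TGA AAT GAA CCT TCG CTG TTT CAT CCA TGT GGT TTT AAC — no ATG→stop ORF.
Frame 3: GAT GAA ATG AAC CTT CGC TGT TTC ATC CAT GTG GTT TTA — no ATG→stop ORF.
ORFs ≥ 4 codons: frame 1 31–42 (4 codons). Count = 1.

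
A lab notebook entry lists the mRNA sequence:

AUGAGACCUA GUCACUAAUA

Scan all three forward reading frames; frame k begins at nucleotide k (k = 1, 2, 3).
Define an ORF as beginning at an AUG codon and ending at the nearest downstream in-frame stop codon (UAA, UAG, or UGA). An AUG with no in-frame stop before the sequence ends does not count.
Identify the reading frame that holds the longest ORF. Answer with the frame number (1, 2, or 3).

1

Frame 1: AUG AGA CCU AGU CAC UAA — AUG at 1, stop UAA at 16 → 18 nt.
Frame 2: UGA GAC CUA GUC ACU AAU — no AUG→stop ORF.
Frame 3: GAG ACC UAG UCA CUA AUA — no AUG→stop ORF.
Longest ORF is 18 nt in frame 1 (positions 1–18).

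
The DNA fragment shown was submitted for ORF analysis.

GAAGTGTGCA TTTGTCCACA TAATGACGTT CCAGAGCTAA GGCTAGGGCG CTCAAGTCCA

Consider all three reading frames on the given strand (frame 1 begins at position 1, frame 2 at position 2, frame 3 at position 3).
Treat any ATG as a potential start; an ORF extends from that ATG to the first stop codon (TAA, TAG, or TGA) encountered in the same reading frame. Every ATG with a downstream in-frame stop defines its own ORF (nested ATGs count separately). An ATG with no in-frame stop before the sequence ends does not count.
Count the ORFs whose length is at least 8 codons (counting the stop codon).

Frame 1: GAA GTG TGC ATT TGT CCA CAT AAT GAC GTT CCA GAG CTA AGG CTA GGG CGC TCA AGT CCA — no ATG→stop ORF.
Frame 2: AAG TGT GCA TTT GTC CAC ATA ATG ACG TTC CAG AGC TAA GGC TAG GGC GCT CAA GTC — ATG at 23, stop TAA at 38 → 18 nt.
Frame 3: AGT GTG CAT TTG TCC ACA TAA TGA CGT TCC AGA GCT AAG GCT AGG GCG CTC AAG TCC — no ATG→stop ORF.
No ORF reaches 8 codons. Count = 0.

0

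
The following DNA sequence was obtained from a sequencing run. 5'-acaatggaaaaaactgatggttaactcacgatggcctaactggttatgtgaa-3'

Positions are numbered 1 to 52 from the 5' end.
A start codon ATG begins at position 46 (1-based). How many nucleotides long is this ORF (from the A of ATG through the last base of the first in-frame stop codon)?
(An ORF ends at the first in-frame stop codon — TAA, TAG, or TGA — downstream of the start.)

Codons from position 46: ATG (46–48), TGA (49–51).
TGA is the first in-frame stop; ORF spans 46–51, 6 nucleotides.

6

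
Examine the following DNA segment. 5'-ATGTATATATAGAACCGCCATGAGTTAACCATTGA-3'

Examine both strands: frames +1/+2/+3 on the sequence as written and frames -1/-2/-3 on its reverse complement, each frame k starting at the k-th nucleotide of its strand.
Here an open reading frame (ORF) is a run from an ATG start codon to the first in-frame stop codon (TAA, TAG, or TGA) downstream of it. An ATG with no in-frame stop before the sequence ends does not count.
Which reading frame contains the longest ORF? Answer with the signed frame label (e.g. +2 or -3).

+1

Reverse complement (5'→3'): TCAATGGTTAACTCATGGCGGTTCTATATATACAT
Frame +1: ATG TAT ATA TAG AAC CGC CAT GAG TTA ACC ATT — ATG at 1, stop TAG at 10 → 12 nt.
Frame +2: TGT ATA TAT AGA ACC GCC ATG AGT TAA CCA TTG — ATG at 20, stop TAA at 26 → 9 nt.
Frame +3: GTA TAT ATA GAA CCG CCA TGA GTT AAC CAT TGA — no ATG→stop ORF.
Frame -1: TCA ATG GTT AAC TCA TGG CGG TTC TAT ATA TAC — no ATG→stop ORF.
Frame -2: CAA TGG TTA ACT CAT GGC GGT TCT ATA TAT ACA — no ATG→stop ORF.
Frame -3: AAT GGT TAA CTC ATG GCG GTT CTA TAT ATA CAT — no ATG→stop ORF.
Longest ORF is 12 nt in frame +1 (positions 1–12).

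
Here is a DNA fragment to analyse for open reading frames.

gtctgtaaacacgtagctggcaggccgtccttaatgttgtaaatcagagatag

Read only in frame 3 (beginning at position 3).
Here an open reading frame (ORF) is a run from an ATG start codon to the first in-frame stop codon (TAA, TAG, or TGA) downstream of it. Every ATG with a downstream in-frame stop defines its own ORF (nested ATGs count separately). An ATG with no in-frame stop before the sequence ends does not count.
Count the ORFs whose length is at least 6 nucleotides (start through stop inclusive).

0

Frame 3: CTG TAA ACA CGT AGC TGG CAG GCC GTC CTT AAT GTT GTA AAT CAG AGA TAG — no ATG→stop ORF.
No ORF reaches 6 nucleotides. Count = 0.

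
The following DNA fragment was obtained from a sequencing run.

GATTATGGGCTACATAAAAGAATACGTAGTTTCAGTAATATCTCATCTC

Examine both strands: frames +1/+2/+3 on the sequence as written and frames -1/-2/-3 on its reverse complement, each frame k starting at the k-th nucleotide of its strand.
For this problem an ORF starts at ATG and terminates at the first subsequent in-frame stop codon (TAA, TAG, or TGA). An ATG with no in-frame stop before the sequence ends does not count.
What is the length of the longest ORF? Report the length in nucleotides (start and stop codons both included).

Reverse complement (5'→3'): GAGATGAGATATTACTGAAACTACGTATTCTTTTATGTAGCCCATAATC
Frame +1: GAT TAT GGG CTA CAT AAA AGA ATA CGT AGT TTC AGT AAT ATC TCA TCT — no ATG→stop ORF.
Frame +2: ATT ATG GGC TAC ATA AAA GAA TAC GTA GTT TCA GTA ATA TCT CAT CTC — no ATG→stop ORF.
Frame +3: TTA TGG GCT ACA TAA AAG AAT ACG TAG TTT CAG TAA TAT CTC ATC — no ATG→stop ORF.
Frame -1: GAG ATG AGA TAT TAC TGA AAC TAC GTA TTC TTT TAT GTA GCC CAT AAT — ATG at 4, stop TGA at 16 → 15 nt.
Frame -2: AGA TGA GAT ATT ACT GAA ACT ACG TAT TCT TTT ATG TAG CCC ATA ATC — ATG at 35, stop TAG at 38 → 6 nt.
Frame -3: GAT GAG ATA TTA CTG AAA CTA CGT ATT CTT TTA TGT AGC CCA TAA — no ATG→stop ORF.
Longest: frame -1, positions 4–18, 15 nt = 5 codons = 4 aa. → 15 nucleotides.

15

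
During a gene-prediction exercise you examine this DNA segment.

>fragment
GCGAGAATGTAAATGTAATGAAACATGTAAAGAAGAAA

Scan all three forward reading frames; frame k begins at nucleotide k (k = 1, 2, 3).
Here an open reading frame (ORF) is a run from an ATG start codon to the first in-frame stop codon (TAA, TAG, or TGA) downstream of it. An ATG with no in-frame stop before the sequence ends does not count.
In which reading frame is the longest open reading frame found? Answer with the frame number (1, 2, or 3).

Frame 1: GCG AGA ATG TAA ATG TAA TGA AAC ATG TAA AGA AGA — ATG at 7, stop TAA at 10 → 6 nt; ATG at 13, stop TAA at 16 → 6 nt; ATG at 25, stop TAA at 28 → 6 nt.
Frame 2: CGA GAA TGT AAA TGT AAT GAA ACA TGT AAA GAA GAA — no ATG→stop ORF.
Frame 3: GAG AAT GTA AAT GTA ATG AAA CAT GTA AAG AAG AAA — no ATG→stop ORF.
Longest ORF is 6 nt in frame 1 (positions 7–12).

1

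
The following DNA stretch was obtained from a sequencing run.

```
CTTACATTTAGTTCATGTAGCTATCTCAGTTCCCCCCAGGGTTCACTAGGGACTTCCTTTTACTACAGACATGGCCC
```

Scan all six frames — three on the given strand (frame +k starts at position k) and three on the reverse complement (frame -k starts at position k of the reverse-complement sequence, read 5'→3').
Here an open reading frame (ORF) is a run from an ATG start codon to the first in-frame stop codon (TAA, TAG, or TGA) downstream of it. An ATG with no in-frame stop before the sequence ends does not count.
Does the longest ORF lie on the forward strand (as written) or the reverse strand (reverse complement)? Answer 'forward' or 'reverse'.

Reverse complement (5'→3'): GGGCCATGTCTGTAGTAAAAGGAAGTCCCTAGTGAACCCTGGGGGGAACTGAGATAGCTACATGAACTAAATGTAAG
Frame +1: CTT ACA TTT AGT TCA TGT AGC TAT CTC AGT TCC CCC CAG GGT TCA CTA GGG ACT TCC TTT TAC TAC AGA CAT GGC — no ATG→stop ORF.
Frame +2: TTA CAT TTA GTT CAT GTA GCT ATC TCA GTT CCC CCC AGG GTT CAC TAG GGA CTT CCT TTT ACT ACA GAC ATG GCC — no ATG→stop ORF.
Frame +3: TAC ATT TAG TTC ATG TAG CTA TCT CAG TTC CCC CCA GGG TTC ACT AGG GAC TTC CTT TTA CTA CAG ACA TGG CCC — ATG at 15, stop TAG at 18 → 6 nt.
Frame -1: GGG CCA TGT CTG TAG TAA AAG GAA GTC CCT AGT GAA CCC TGG GGG GAA CTG AGA TAG CTA CAT GAA CTA AAT GTA — no ATG→stop ORF.
Frame -2: GGC CAT GTC TGT AGT AAA AGG AAG TCC CTA GTG AAC CCT GGG GGG AAC TGA GAT AGC TAC ATG AAC TAA ATG TAA — ATG at 62, stop TAA at 68 → 9 nt; ATG at 71, stop TAA at 74 → 6 nt.
Frame -3: GCC ATG TCT GTA GTA AAA GGA AGT CCC TAG TGA ACC CTG GGG GGA ACT GAG ATA GCT ACA TGA ACT AAA TGT AAG — ATG at 6, stop TAG at 30 → 27 nt.
Forward-strand max 6 nt; reverse-strand max 27 nt. The reverse strand has the longer ORF.

reverse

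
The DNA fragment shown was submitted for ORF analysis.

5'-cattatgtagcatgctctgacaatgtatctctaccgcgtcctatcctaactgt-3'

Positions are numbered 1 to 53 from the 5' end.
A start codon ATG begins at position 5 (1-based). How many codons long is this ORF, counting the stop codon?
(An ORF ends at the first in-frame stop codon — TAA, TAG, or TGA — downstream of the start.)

Codons from position 5: ATG (5–7), TAG (8–10).
TAG is the first in-frame stop; that's 2 codons including the stop.

2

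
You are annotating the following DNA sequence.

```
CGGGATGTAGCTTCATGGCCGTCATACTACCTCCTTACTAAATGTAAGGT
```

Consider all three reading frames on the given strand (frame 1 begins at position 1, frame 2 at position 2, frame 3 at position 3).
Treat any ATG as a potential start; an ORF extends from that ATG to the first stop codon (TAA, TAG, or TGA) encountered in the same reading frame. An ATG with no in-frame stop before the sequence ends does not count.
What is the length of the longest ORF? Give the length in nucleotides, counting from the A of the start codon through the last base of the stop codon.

27

Frame 1: CGG GAT GTA GCT TCA TGG CCG TCA TAC TAC CTC CTT ACT AAA TGT AAG — no ATG→stop ORF.
Frame 2: GGG ATG TAG CTT CAT GGC CGT CAT ACT ACC TCC TTA CTA AAT GTA AGG — ATG at 5, stop TAG at 8 → 6 nt.
Frame 3: GGA TGT AGC TTC ATG GCC GTC ATA CTA CCT CCT TAC TAA ATG TAA GGT — ATG at 15, stop TAA at 39 → 27 nt; ATG at 42, stop TAA at 45 → 6 nt.
Longest: frame 3, positions 15–41, 27 nt = 9 codons = 8 aa. → 27 nucleotides.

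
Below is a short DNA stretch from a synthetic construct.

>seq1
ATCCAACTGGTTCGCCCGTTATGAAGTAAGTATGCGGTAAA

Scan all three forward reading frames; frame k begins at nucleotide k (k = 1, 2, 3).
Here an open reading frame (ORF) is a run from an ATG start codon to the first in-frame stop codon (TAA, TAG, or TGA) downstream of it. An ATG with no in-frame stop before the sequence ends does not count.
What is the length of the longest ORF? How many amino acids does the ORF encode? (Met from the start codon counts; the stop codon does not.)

2

Frame 1: ATC CAA CTG GTT CGC CCG TTA TGA AGT AAG TAT GCG GTA — no ATG→stop ORF.
Frame 2: TCC AAC TGG TTC GCC CGT TAT GAA GTA AGT ATG CGG TAA — ATG at 32, stop TAA at 38 → 9 nt.
Frame 3: CCA ACT GGT TCG CCC GTT ATG AAG TAA GTA TGC GGT AAA — ATG at 21, stop TAA at 27 → 9 nt.
Longest: frame 2, positions 32–40, 9 nt = 3 codons = 2 aa. → 2 amino acids.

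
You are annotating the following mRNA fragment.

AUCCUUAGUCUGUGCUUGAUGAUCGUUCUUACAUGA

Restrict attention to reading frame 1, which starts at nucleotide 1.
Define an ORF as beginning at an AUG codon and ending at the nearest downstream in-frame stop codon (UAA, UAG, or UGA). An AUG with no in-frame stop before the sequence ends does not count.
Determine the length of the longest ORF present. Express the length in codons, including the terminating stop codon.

Frame 1: AUC CUU AGU CUG UGC UUG AUG AUC GUU CUU ACA UGA — AUG at 19, stop UGA at 34 → 18 nt.
Longest: frame 1, positions 19–36, 18 nt = 6 codons = 5 aa. → 6 codons.

6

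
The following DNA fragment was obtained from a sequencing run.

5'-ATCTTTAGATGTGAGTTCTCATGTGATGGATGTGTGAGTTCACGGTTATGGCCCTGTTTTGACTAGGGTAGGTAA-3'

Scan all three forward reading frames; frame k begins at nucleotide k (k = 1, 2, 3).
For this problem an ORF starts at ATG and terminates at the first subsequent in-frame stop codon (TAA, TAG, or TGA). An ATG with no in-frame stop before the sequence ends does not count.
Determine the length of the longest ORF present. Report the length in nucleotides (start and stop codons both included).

33

Frame 1: ATC TTT AGA TGT GAG TTC TCA TGT GAT GGA TGT GTG AGT TCA CGG TTA TGG CCC TGT TTT GAC TAG GGT AGG TAA — no ATG→stop ORF.
Frame 2: TCT TTA GAT GTG AGT TCT CAT GTG ATG GAT GTG TGA GTT CAC GGT TAT GGC CCT GTT TTG ACT AGG GTA GGT — ATG at 26, stop TGA at 35 → 12 nt.
Frame 3: CTT TAG ATG TGA GTT CTC ATG TGA TGG ATG TGT GAG TTC ACG GTT ATG GCC CTG TTT TGA CTA GGG TAG GTA — ATG at 9, stop TGA at 12 → 6 nt; ATG at 21, stop TGA at 24 → 6 nt; ATG at 30, stop TGA at 60 → 33 nt; ATG at 48, stop TGA at 60 → 15 nt.
Longest: frame 3, positions 30–62, 33 nt = 11 codons = 10 aa. → 33 nucleotides.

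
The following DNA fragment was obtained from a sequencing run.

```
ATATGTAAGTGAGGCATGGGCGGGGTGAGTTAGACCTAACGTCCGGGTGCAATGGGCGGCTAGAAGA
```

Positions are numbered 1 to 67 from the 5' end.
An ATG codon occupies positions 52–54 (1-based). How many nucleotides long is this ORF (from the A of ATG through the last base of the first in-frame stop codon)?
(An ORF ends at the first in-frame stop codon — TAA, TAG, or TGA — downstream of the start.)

Codons from position 52: ATG (52–54), GGC (55–57), GGC (58–60), TAG (61–63).
TAG is the first in-frame stop; ORF spans 52–63, 12 nucleotides.

12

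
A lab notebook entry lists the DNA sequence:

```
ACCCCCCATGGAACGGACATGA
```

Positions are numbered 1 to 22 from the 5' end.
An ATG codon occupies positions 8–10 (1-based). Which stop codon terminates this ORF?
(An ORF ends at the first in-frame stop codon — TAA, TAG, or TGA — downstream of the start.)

TGA

Codons from position 8: ATG (8–10), GAA (11–13), CGG (14–16), ACA (17–19), TGA (20–22).
The first in-frame stop codon is TGA.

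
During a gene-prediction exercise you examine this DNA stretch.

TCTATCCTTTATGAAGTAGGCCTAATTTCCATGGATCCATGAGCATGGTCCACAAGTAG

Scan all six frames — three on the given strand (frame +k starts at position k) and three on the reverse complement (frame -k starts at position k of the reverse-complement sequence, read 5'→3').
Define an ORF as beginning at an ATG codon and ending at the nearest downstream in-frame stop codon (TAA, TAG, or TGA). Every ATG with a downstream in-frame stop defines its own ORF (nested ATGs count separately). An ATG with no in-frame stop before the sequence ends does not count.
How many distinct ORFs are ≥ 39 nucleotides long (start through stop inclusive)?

Reverse complement (5'→3'): CTACTTGTGGACCATGCTCATGGATCCATGGAAATTAGGCCTACTTCATAAAGGATAGA
Frame +1: TCT ATC CTT TAT GAA GTA GGC CTA ATT TCC ATG GAT CCA TGA GCA TGG TCC ACA AGT — ATG at 31, stop TGA at 40 → 12 nt.
Frame +2: CTA TCC TTT ATG AAG TAG GCC TAA TTT CCA TGG ATC CAT GAG CAT GGT CCA CAA GTA — ATG at 11, stop TAG at 17 → 9 nt.
Frame +3: TAT CCT TTA TGA AGT AGG CCT AAT TTC CAT GGA TCC ATG AGC ATG GTC CAC AAG TAG — ATG at 39, stop TAG at 57 → 21 nt; ATG at 45, stop TAG at 57 → 15 nt.
Frame -1: CTA CTT GTG GAC CAT GCT CAT GGA TCC ATG GAA ATT AGG CCT ACT TCA TAA AGG ATA — ATG at 28, stop TAA at 49 → 24 nt.
Frame -2: TAC TTG TGG ACC ATG CTC ATG GAT CCA TGG AAA TTA GGC CTA CTT CAT AAA GGA TAG — ATG at 14, stop TAG at 56 → 45 nt; ATG at 20, stop TAG at 56 → 39 nt.
Frame -3: ACT TGT GGA CCA TGC TCA TGG ATC CAT GGA AAT TAG GCC TAC TTC ATA AAG GAT AGA — no ATG→stop ORF.
ORFs ≥ 39 nucleotides: frame -2 14–58 (45 nucleotides), frame -2 20–58 (39 nucleotides). Count = 2.

2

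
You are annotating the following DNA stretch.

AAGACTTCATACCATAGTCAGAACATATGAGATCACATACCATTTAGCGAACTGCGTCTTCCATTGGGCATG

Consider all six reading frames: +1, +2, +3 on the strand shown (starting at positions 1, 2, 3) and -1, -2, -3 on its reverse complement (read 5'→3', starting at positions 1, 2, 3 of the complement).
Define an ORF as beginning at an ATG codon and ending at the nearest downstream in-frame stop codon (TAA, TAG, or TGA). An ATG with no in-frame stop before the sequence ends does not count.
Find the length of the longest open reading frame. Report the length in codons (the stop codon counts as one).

13

Reverse complement (5'→3'): CATGCCCAATGGAAGACGCAGTTCGCTAAATGGTATGTGATCTCATATGTTCTGACTATGGTATGAAGTCTT
Frame +1: AAG ACT TCA TAC CAT AGT CAG AAC ATA TGA GAT CAC ATA CCA TTT AGC GAA CTG CGT CTT CCA TTG GGC ATG — no ATG→stop ORF.
Frame +2: AGA CTT CAT ACC ATA GTC AGA ACA TAT GAG ATC ACA TAC CAT TTA GCG AAC TGC GTC TTC CAT TGG GCA — no ATG→stop ORF.
Frame +3: GAC TTC ATA CCA TAG TCA GAA CAT ATG AGA TCA CAT ACC ATT TAG CGA ACT GCG TCT TCC ATT GGG CAT — ATG at 27, stop TAG at 45 → 21 nt.
Frame -1: CAT GCC CAA TGG AAG ACG CAG TTC GCT AAA TGG TAT GTG ATC TCA TAT GTT CTG ACT ATG GTA TGA AGT CTT — ATG at 58, stop TGA at 64 → 9 nt.
Frame -2: ATG CCC AAT GGA AGA CGC AGT TCG CTA AAT GGT ATG TGA TCT CAT ATG TTC TGA CTA TGG TAT GAA GTC — ATG at 2, stop TGA at 38 → 39 nt; ATG at 35, stop TGA at 38 → 6 nt; ATG at 47, stop TGA at 53 → 9 nt.
Frame -3: TGC CCA ATG GAA GAC GCA GTT CGC TAA ATG GTA TGT GAT CTC ATA TGT TCT GAC TAT GGT ATG AAG TCT — ATG at 9, stop TAA at 27 → 21 nt.
Longest: frame -2, positions 2–40, 39 nt = 13 codons = 12 aa. → 13 codons.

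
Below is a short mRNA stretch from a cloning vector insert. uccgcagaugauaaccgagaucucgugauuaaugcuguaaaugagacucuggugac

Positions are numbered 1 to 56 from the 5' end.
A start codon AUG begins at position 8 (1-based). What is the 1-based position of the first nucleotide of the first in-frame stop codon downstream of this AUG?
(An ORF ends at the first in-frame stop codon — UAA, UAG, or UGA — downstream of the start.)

26

Codons from position 8: AUG (8–10), AUA (11–13), ACC (14–16), GAG (17–19), AUC (20–22), UCG (23–25), UGA (26–28).
UGA is a stop codon; it begins at position 26.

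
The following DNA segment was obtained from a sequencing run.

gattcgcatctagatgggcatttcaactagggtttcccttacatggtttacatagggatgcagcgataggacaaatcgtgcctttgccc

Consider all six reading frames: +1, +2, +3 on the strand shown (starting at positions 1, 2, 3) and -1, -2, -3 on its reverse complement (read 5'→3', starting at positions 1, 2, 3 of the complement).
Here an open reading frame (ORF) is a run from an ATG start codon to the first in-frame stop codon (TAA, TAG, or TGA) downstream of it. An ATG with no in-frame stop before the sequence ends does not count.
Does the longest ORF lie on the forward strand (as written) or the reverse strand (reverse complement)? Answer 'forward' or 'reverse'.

Reverse complement (5'→3'): GGGCAAAGGCACGATTTGTCCTATCGCTGCATCCCTATGTAAACCATGTAAGGGAAACCCTAGTTGAAATGCCCATCTAGATGCGAATC
Frame +1: GAT TCG CAT CTA GAT GGG CAT TTC AAC TAG GGT TTC CCT TAC ATG GTT TAC ATA GGG ATG CAG CGA TAG GAC AAA TCG TGC CTT TGC — ATG at 43, stop TAG at 67 → 27 nt; ATG at 58, stop TAG at 67 → 12 nt.
Frame +2: ATT CGC ATC TAG ATG GGC ATT TCA ACT AGG GTT TCC CTT ACA TGG TTT ACA TAG GGA TGC AGC GAT AGG ACA AAT CGT GCC TTT GCC — ATG at 14, stop TAG at 53 → 42 nt.
Frame +3: TTC GCA TCT AGA TGG GCA TTT CAA CTA GGG TTT CCC TTA CAT GGT TTA CAT AGG GAT GCA GCG ATA GGA CAA ATC GTG CCT TTG CCC — no ATG→stop ORF.
Frame -1: GGG CAA AGG CAC GAT TTG TCC TAT CGC TGC ATC CCT ATG TAA ACC ATG TAA GGG AAA CCC TAG TTG AAA TGC CCA TCT AGA TGC GAA — ATG at 37, stop TAA at 40 → 6 nt; ATG at 46, stop TAA at 49 → 6 nt.
Frame -2: GGC AAA GGC ACG ATT TGT CCT ATC GCT GCA TCC CTA TGT AAA CCA TGT AAG GGA AAC CCT AGT TGA AAT GCC CAT CTA GAT GCG AAT — no ATG→stop ORF.
Frame -3: GCA AAG GCA CGA TTT GTC CTA TCG CTG CAT CCC TAT GTA AAC CAT GTA AGG GAA ACC CTA GTT GAA ATG CCC ATC TAG ATG CGA ATC — ATG at 69, stop TAG at 78 → 12 nt.
Forward-strand max 42 nt; reverse-strand max 12 nt. The forward strand has the longer ORF.

forward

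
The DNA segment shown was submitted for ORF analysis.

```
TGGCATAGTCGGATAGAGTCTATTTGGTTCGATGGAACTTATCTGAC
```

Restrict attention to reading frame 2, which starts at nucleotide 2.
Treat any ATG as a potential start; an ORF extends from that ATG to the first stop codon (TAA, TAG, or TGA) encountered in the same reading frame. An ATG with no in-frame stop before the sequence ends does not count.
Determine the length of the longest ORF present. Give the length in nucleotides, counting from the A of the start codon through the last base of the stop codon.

Frame 2: GGC ATA GTC GGA TAG AGT CTA TTT GGT TCG ATG GAA CTT ATC TGA — ATG at 32, stop TGA at 44 → 15 nt.
Longest: frame 2, positions 32–46, 15 nt = 5 codons = 4 aa. → 15 nucleotides.

15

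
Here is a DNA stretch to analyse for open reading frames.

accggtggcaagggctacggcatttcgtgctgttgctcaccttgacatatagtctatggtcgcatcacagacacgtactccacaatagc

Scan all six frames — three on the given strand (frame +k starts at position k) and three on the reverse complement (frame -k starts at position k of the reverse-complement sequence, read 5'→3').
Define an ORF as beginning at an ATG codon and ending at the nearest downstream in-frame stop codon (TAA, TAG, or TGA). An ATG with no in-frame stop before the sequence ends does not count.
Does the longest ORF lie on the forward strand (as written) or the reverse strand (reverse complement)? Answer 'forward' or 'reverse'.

Reverse complement (5'→3'): GCTATTGTGGAGTACGTGTCTGTGATGCGACCATAGACTATATGTCAAGGTGAGCAACAGCACGAAATGCCGTAGCCCTTGCCACCGGT
Frame +1: ACC GGT GGC AAG GGC TAC GGC ATT TCG TGC TGT TGC TCA CCT TGA CAT ATA GTC TAT GGT CGC ATC ACA GAC ACG TAC TCC ACA ATA — no ATG→stop ORF.
Frame +2: CCG GTG GCA AGG GCT ACG GCA TTT CGT GCT GTT GCT CAC CTT GAC ATA TAG TCT ATG GTC GCA TCA CAG ACA CGT ACT CCA CAA TAG — ATG at 56, stop TAG at 86 → 33 nt.
Frame +3: CGG TGG CAA GGG CTA CGG CAT TTC GTG CTG TTG CTC ACC TTG ACA TAT AGT CTA TGG TCG CAT CAC AGA CAC GTA CTC CAC AAT AGC — no ATG→stop ORF.
Frame -1: GCT ATT GTG GAG TAC GTG TCT GTG ATG CGA CCA TAG ACT ATA TGT CAA GGT GAG CAA CAG CAC GAA ATG CCG TAG CCC TTG CCA CCG — ATG at 25, stop TAG at 34 → 12 nt; ATG at 67, stop TAG at 73 → 9 nt.
Frame -2: CTA TTG TGG AGT ACG TGT CTG TGA TGC GAC CAT AGA CTA TAT GTC AAG GTG AGC AAC AGC ACG AAA TGC CGT AGC CCT TGC CAC CGG — no ATG→stop ORF.
Frame -3: TAT TGT GGA GTA CGT GTC TGT GAT GCG ACC ATA GAC TAT ATG TCA AGG TGA GCA ACA GCA CGA AAT GCC GTA GCC CTT GCC ACC GGT — ATG at 42, stop TGA at 51 → 12 nt.
Forward-strand max 33 nt; reverse-strand max 12 nt. The forward strand has the longer ORF.

forward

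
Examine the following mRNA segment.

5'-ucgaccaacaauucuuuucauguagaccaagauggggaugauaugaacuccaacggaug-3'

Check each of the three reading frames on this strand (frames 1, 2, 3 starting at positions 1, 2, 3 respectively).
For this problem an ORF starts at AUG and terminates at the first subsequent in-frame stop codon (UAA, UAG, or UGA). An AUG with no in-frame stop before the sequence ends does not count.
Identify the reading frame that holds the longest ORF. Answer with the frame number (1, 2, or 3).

2

Frame 1: UCG ACC AAC AAU UCU UUU CAU GUA GAC CAA GAU GGG GAU GAU AUG AAC UCC AAC GGA — no AUG→stop ORF.
Frame 2: CGA CCA ACA AUU CUU UUC AUG UAG ACC AAG AUG GGG AUG AUA UGA ACU CCA ACG GAU — AUG at 20, stop UAG at 23 → 6 nt; AUG at 32, stop UGA at 44 → 15 nt; AUG at 38, stop UGA at 44 → 9 nt.
Frame 3: GAC CAA CAA UUC UUU UCA UGU AGA CCA AGA UGG GGA UGA UAU GAA CUC CAA CGG AUG — no AUG→stop ORF.
Longest ORF is 15 nt in frame 2 (positions 32–46).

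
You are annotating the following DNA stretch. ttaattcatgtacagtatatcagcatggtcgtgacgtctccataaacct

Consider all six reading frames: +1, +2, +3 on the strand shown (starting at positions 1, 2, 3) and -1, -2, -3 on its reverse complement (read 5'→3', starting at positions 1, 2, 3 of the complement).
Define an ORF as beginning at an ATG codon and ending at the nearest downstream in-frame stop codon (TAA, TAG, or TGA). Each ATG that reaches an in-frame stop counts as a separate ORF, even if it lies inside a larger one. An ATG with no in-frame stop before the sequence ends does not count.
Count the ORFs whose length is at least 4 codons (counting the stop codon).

4

Reverse complement (5'→3'): AGGTTTATGGAGACGTCACGACCATGCTGATATACTGTACATGAATTAA
Frame +1: TTA ATT CAT GTA CAG TAT ATC AGC ATG GTC GTG ACG TCT CCA TAA ACC — ATG at 25, stop TAA at 43 → 21 nt.
Frame +2: TAA TTC ATG TAC AGT ATA TCA GCA TGG TCG TGA CGT CTC CAT AAA CCT — ATG at 8, stop TGA at 32 → 27 nt.
Frame +3: AAT TCA TGT ACA GTA TAT CAG CAT GGT CGT GAC GTC TCC ATA AAC — no ATG→stop ORF.
Frame -1: AGG TTT ATG GAG ACG TCA CGA CCA TGC TGA TAT ACT GTA CAT GAA TTA — ATG at 7, stop TGA at 28 → 24 nt.
Frame -2: GGT TTA TGG AGA CGT CAC GAC CAT GCT GAT ATA CTG TAC ATG AAT TAA — ATG at 41, stop TAA at 47 → 9 nt.
Frame -3: GTT TAT GGA GAC GTC ACG ACC ATG CTG ATA TAC TGT ACA TGA ATT — ATG at 24, stop TGA at 42 → 21 nt.
ORFs ≥ 4 codons: frame +1 25–45 (7 codons), frame +2 8–34 (9 codons), frame -1 7–30 (8 codons), frame -3 24–44 (7 codons). Count = 4.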